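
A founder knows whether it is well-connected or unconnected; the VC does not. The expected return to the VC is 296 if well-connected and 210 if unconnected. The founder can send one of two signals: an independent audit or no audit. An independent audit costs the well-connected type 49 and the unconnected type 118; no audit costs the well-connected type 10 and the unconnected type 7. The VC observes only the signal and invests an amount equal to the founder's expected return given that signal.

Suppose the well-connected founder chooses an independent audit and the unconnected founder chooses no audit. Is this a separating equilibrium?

Under separation the VC infers type exactly: audit → well-connected (pays 296), no audit → unconnected (pays 210).
Well-connected: audit gives 296 − 49 = 247; no audit gives 210 − 10 = 200. No deviation. ✓
Unconnected: no audit gives 210 − 7 = 203; audit gives 296 − 118 = 178. No deviation. ✓
Both incentive constraints hold.

Yes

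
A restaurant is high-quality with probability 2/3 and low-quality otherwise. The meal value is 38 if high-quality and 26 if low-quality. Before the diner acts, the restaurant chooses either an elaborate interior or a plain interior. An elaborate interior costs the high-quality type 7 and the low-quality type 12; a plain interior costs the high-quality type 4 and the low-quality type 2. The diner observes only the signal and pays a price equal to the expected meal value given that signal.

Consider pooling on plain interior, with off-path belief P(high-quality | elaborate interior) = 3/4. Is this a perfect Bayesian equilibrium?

On the equilibrium path (plain interior) the diner holds the prior 2/3 and pays 2/3·38 + 1/3·26 = 34. Off-path (elaborate interior) belief 3/4 gives 3/4·38 + 1/4·26 = 35.
High-quality: plain interior gives 34 − 4 = 30; elaborate interior gives 35 − 7 = 28. Stays. ✓
Low-quality: plain interior gives 34 − 2 = 32; elaborate interior gives 35 − 12 = 23. Stays. ✓
Beliefs are Bayes-consistent on-path and both types best-respond.

Yes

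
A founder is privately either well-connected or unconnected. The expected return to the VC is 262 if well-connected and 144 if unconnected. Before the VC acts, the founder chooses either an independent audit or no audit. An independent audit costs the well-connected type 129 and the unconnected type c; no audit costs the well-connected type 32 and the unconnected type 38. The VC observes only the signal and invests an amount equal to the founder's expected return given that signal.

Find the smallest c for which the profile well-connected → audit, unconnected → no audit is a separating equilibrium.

156

Under separation: audit → well-connected (pays 262); no audit → unconnected (pays 144).
Well-connected: 262 − 129 = 133 ≥ 144 − 32 = 112. Holds regardless of c. ✓
Unconnected: 144 − 38 ≥ 262 − c, so c ≥ 262 − 106 = 156.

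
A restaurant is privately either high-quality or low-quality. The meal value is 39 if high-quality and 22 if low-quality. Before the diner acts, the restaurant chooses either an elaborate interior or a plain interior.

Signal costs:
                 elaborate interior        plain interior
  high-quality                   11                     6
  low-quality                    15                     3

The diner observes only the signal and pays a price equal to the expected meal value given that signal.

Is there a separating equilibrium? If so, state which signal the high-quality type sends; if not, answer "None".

None

Try high-quality → elaborate interior, low-quality → plain interior:
  If types separate, elaborate interior earns payment 39 and plain interior earns 22.
  High-quality: elaborate interior gives 39 − 11 = 28; plain interior gives 22 − 6 = 16. No deviation. ✓
  Low-quality: plain interior gives 22 − 3 = 19; elaborate interior gives 39 − 15 = 24. Would deviate. ✗
Try high-quality → plain interior, low-quality → elaborate interior:
  If types separate, plain interior earns payment 39 and elaborate interior earns 22.
  High-quality: plain interior gives 39 − 6 = 33; elaborate interior gives 22 − 11 = 11. No deviation. ✓
  Low-quality: elaborate interior gives 22 − 15 = 7; plain interior gives 39 − 3 = 36. Would deviate. ✗
Neither assignment is incentive-compatible.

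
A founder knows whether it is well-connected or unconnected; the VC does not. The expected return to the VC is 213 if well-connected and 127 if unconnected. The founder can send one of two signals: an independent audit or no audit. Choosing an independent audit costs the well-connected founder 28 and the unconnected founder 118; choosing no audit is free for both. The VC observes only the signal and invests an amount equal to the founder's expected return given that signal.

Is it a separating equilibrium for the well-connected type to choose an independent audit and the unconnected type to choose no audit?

Yes

If types separate, audit earns payment 213 and no audit earns 127.
Well-connected: audit gives 213 − 28 = 185; no audit gives 127 − 0 = 127. No deviation. ✓
Unconnected: no audit gives 127 − 0 = 127; audit gives 213 − 118 = 95. No deviation. ✓
Neither type gains from mimicking the other.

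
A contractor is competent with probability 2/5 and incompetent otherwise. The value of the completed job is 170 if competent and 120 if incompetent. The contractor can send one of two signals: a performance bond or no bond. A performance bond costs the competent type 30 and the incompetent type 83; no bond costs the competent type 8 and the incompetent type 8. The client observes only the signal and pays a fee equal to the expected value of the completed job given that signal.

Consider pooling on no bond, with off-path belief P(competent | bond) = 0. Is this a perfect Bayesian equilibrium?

At the pooled signal (no bond) the client holds the prior 2/5 and pays 2/5·170 + 3/5·120 = 140. Off-path (bond) belief 0 gives 0·170 + 1·120 = 120.
Competent: no bond gives 140 − 8 = 132; bond gives 120 − 30 = 90. Stays. ✓
Incompetent: no bond gives 140 − 8 = 132; bond gives 120 − 83 = 37. Stays. ✓

Yes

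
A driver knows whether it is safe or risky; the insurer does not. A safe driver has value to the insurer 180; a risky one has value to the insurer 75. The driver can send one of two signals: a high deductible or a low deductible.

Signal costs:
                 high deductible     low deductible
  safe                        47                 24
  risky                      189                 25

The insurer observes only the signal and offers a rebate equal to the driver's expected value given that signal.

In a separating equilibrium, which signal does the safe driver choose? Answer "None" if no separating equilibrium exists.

Try safe → high deductible, risky → low deductible:
  If types separate, high deductible earns payment 180 and low deductible earns 75.
  Safe: high deductible gives 180 − 47 = 133; low deductible gives 75 − 24 = 51. No deviation. ✓
  Risky: low deductible gives 75 − 25 = 50; high deductible gives 180 − 189 = -9. No deviation. ✓
Both hold — the safe type sends high deductible.

high deductible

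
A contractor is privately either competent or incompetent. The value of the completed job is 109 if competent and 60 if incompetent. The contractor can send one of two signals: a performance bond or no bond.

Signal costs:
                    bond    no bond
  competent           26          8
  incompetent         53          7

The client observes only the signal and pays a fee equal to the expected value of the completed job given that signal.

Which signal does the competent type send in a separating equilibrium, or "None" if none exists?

Try competent → bond, incompetent → no bond:
  If types separate, bond earns payment 109 and no bond earns 60.
  Competent: bond gives 109 − 26 = 83; no bond gives 60 − 8 = 52. No deviation. ✓
  Incompetent: no bond gives 60 − 7 = 53; bond gives 109 − 53 = 56. Would deviate. ✗
Try competent → no bond, incompetent → bond:
  If types separate, no bond earns payment 109 and bond earns 60.
  Competent: no bond gives 109 − 8 = 101; bond gives 60 − 26 = 34. No deviation. ✓
  Incompetent: bond gives 60 − 53 = 7; no bond gives 109 − 7 = 102. Would deviate. ✗
Neither assignment is incentive-compatible.

None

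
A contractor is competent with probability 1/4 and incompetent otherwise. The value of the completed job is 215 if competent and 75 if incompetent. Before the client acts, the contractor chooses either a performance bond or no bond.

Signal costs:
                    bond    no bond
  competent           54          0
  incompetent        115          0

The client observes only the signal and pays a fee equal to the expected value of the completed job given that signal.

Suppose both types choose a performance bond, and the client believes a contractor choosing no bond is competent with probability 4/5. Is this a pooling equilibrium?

At the pooled signal (bond) the client holds the prior 1/4 and pays 1/4·215 + 3/4·75 = 110. Off-path (no bond) belief 4/5 gives 4/5·215 + 1/5·75 = 187.
Competent: bond gives 110 − 54 = 56; no bond gives 187 − 0 = 187. Deviates. ✗
Incompetent: bond gives 110 − 115 = -5; no bond gives 187 − 0 = 187. Deviates. ✗

No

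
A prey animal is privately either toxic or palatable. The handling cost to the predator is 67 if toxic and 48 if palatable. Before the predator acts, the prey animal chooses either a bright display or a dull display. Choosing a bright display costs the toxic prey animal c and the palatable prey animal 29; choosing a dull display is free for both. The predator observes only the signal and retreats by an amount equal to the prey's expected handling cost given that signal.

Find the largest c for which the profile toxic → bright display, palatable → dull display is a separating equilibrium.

Under separation: bright display → toxic (pays 67); dull display → palatable (pays 48).
Palatable: 48 − 0 = 48 ≥ 67 − 29 = 38. Holds regardless of c. ✓
Toxic: 67 − c ≥ 48 − 0, so c ≤ 67 − 48 = 19.

19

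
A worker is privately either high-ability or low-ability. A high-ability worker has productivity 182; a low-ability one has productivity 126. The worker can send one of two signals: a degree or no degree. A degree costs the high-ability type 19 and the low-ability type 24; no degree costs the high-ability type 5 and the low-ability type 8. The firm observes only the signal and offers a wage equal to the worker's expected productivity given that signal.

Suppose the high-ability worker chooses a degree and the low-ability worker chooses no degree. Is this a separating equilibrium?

Under separation the firm infers type exactly: degree → high-ability (pays 182), no degree → low-ability (pays 126).
High-ability: degree gives 182 − 19 = 163; no degree gives 126 − 5 = 121. No deviation. ✓
Low-ability: no degree gives 126 − 8 = 118; degree gives 182 − 24 = 158. Would deviate. ✗

No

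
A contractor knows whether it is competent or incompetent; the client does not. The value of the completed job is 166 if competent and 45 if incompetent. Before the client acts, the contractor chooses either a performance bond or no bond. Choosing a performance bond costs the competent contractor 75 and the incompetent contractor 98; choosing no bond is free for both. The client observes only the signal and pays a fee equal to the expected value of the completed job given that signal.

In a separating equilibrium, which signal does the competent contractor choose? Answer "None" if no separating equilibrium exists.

None

Try competent → bond, incompetent → no bond:
  Under separation the client infers type exactly: bond → competent (pays 166), no bond → incompetent (pays 45).
  Competent: bond gives 166 − 75 = 91; no bond gives 45 − 0 = 45. No deviation. ✓
  Incompetent: no bond gives 45 − 0 = 45; bond gives 166 − 98 = 68. Would deviate. ✗
Try competent → no bond, incompetent → bond:
  Under separation the client infers type exactly: no bond → competent (pays 166), bond → incompetent (pays 45).
  Competent: no bond gives 166 − 0 = 166; bond gives 45 − 75 = -30. No deviation. ✓
  Incompetent: bond gives 45 − 98 = -53; no bond gives 166 − 0 = 166. Would deviate. ✗
Neither assignment is incentive-compatible.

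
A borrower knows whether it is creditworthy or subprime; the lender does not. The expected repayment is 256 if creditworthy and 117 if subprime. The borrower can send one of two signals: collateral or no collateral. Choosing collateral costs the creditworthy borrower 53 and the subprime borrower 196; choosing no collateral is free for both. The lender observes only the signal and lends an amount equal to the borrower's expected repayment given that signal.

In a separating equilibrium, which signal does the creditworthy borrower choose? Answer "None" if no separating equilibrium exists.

collateral

Try creditworthy → collateral, subprime → no collateral:
  If types separate, collateral earns payment 256 and no collateral earns 117.
  Creditworthy: collateral gives 256 − 53 = 203; no collateral gives 117 − 0 = 117. No deviation. ✓
  Subprime: no collateral gives 117 − 0 = 117; collateral gives 256 − 196 = 60. No deviation. ✓
Both hold — the creditworthy type sends collateral.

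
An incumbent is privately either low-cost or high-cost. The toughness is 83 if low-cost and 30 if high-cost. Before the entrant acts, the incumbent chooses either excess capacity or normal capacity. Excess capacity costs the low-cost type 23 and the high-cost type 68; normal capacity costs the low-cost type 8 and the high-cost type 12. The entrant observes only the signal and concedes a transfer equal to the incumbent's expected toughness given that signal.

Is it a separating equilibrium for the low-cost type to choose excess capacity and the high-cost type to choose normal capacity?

If types separate, excess capacity earns payment 83 and normal capacity earns 30.
Low-cost: excess capacity gives 83 − 23 = 60; normal capacity gives 30 − 8 = 22. No deviation. ✓
High-cost: normal capacity gives 30 − 12 = 18; excess capacity gives 83 − 68 = 15. No deviation. ✓
Neither type gains from mimicking the other.

Yes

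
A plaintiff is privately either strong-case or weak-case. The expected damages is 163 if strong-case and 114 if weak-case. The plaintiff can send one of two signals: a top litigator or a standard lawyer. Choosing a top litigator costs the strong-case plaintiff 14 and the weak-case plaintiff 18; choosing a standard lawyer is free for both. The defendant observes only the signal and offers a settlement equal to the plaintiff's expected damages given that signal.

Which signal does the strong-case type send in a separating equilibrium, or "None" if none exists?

None

Try strong-case → top litigator, weak-case → standard lawyer:
  Under separation the defendant infers type exactly: top litigator → strong-case (pays 163), standard lawyer → weak-case (pays 114).
  Strong-case: top litigator gives 163 − 14 = 149; standard lawyer gives 114 − 0 = 114. No deviation. ✓
  Weak-case: standard lawyer gives 114 − 0 = 114; top litigator gives 163 − 18 = 145. Would deviate. ✗
Try strong-case → standard lawyer, weak-case → top litigator:
  Under separation the defendant infers type exactly: standard lawyer → strong-case (pays 163), top litigator → weak-case (pays 114).
  Strong-case: standard lawyer gives 163 − 0 = 163; top litigator gives 114 − 14 = 100. No deviation. ✓
  Weak-case: top litigator gives 114 − 18 = 96; standard lawyer gives 163 − 0 = 163. Would deviate. ✗
Neither assignment is incentive-compatible.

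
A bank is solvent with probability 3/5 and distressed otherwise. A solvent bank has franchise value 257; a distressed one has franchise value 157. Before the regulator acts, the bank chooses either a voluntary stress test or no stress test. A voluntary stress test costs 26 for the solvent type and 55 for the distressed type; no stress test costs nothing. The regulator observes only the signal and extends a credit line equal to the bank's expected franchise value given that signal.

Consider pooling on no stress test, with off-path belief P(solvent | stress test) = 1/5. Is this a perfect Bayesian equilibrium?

On the equilibrium path (no stress test) the regulator holds the prior 3/5 and pays 3/5·257 + 2/5·157 = 217. Off-path (stress test) belief 1/5 gives 1/5·257 + 4/5·157 = 177.
Solvent: no stress test gives 217 − 0 = 217; stress test gives 177 − 26 = 151. Stays. ✓
Distressed: no stress test gives 217 − 0 = 217; stress test gives 177 − 55 = 122. Stays. ✓
Beliefs are Bayes-consistent on-path and both types best-respond.

Yes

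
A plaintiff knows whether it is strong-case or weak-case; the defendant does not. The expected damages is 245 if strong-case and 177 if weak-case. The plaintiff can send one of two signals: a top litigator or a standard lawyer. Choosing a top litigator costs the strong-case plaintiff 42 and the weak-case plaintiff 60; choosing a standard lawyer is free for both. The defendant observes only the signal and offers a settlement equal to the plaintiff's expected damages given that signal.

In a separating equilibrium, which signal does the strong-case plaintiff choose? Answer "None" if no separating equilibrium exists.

None

Try strong-case → top litigator, weak-case → standard lawyer:
  Under separation the defendant infers type exactly: top litigator → strong-case (pays 245), standard lawyer → weak-case (pays 177).
  Strong-case: top litigator gives 245 − 42 = 203; standard lawyer gives 177 − 0 = 177. No deviation. ✓
  Weak-case: standard lawyer gives 177 − 0 = 177; top litigator gives 245 − 60 = 185. Would deviate. ✗
Try strong-case → standard lawyer, weak-case → top litigator:
  Under separation the defendant infers type exactly: standard lawyer → strong-case (pays 245), top litigator → weak-case (pays 177).
  Strong-case: standard lawyer gives 245 − 0 = 245; top litigator gives 177 − 42 = 135. No deviation. ✓
  Weak-case: top litigator gives 177 − 60 = 117; standard lawyer gives 245 − 0 = 245. Would deviate. ✗
Neither assignment is incentive-compatible.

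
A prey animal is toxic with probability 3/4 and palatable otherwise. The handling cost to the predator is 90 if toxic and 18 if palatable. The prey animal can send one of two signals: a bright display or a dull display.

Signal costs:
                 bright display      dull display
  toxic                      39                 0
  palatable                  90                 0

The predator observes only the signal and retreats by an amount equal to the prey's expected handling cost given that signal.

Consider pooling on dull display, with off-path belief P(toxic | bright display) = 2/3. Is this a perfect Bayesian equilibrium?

At the pooled signal (dull display) the predator holds the prior 3/4 and pays 3/4·90 + 1/4·18 = 72. Off-path (bright display) belief 2/3 gives 2/3·90 + 1/3·18 = 66.
Toxic: dull display gives 72 − 0 = 72; bright display gives 66 − 39 = 27. Stays. ✓
Palatable: dull display gives 72 − 0 = 72; bright display gives 66 − 90 = -24. Stays. ✓

Yes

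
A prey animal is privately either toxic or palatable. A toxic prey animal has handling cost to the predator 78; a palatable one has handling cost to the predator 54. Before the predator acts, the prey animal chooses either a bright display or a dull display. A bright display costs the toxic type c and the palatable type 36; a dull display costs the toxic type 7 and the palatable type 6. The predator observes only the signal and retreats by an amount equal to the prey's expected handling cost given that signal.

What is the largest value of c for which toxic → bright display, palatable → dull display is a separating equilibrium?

Under separation: bright display → toxic (pays 78); dull display → palatable (pays 54).
Palatable: 54 − 6 = 48 ≥ 78 − 36 = 42. Holds regardless of c. ✓
Toxic: 78 − c ≥ 54 − 7, so c ≤ 78 − 47 = 31.

31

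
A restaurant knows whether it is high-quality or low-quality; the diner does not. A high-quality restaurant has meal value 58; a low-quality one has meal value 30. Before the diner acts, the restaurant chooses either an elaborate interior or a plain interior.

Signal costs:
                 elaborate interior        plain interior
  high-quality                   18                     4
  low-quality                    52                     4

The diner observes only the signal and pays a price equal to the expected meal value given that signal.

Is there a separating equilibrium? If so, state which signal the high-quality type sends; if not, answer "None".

elaborate interior

Try high-quality → elaborate interior, low-quality → plain interior:
  If types separate, elaborate interior earns payment 58 and plain interior earns 30.
  High-quality: elaborate interior gives 58 − 18 = 40; plain interior gives 30 − 4 = 26. No deviation. ✓
  Low-quality: plain interior gives 30 − 4 = 26; elaborate interior gives 58 − 52 = 6. No deviation. ✓
Both hold — the high-quality type sends elaborate interior.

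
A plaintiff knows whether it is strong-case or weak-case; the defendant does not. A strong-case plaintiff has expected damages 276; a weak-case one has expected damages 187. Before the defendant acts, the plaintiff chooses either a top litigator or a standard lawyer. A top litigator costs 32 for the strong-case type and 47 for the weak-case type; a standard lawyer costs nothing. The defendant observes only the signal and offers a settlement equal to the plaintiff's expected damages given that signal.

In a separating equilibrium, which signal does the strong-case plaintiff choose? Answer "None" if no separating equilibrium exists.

Try strong-case → top litigator, weak-case → standard lawyer:
  If types separate, top litigator earns payment 276 and standard lawyer earns 187.
  Strong-case: top litigator gives 276 − 32 = 244; standard lawyer gives 187 − 0 = 187. No deviation. ✓
  Weak-case: standard lawyer gives 187 − 0 = 187; top litigator gives 276 − 47 = 229. Would deviate. ✗
Try strong-case → standard lawyer, weak-case → top litigator:
  If types separate, standard lawyer earns payment 276 and top litigator earns 187.
  Strong-case: standard lawyer gives 276 − 0 = 276; top litigator gives 187 − 32 = 155. No deviation. ✓
  Weak-case: top litigator gives 187 − 47 = 140; standard lawyer gives 276 − 0 = 276. Would deviate. ✗
Neither assignment is incentive-compatible.

None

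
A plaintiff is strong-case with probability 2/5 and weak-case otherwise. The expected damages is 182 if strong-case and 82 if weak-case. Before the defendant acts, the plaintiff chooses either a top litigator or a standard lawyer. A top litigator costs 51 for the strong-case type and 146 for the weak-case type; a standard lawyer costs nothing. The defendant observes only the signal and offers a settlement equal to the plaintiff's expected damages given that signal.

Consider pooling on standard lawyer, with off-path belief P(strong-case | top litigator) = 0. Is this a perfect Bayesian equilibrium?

At the pooled signal (standard lawyer) the defendant holds the prior 2/5 and pays 2/5·182 + 3/5·82 = 122. Off-path (top litigator) belief 0 gives 0·182 + 1·82 = 82.
Strong-case: standard lawyer gives 122 − 0 = 122; top litigator gives 82 − 51 = 31. Stays. ✓
Weak-case: standard lawyer gives 122 − 0 = 122; top litigator gives 82 − 146 = -64. Stays. ✓

Yes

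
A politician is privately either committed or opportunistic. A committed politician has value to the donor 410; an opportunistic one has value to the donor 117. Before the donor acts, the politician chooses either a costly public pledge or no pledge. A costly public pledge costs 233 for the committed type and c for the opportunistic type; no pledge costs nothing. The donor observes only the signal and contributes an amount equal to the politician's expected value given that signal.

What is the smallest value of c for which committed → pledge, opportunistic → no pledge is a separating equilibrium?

Under separation: pledge → committed (pays 410); no pledge → opportunistic (pays 117).
Committed: 410 − 233 = 177 ≥ 117 − 0 = 117. Holds regardless of c. ✓
Opportunistic: 117 − 0 ≥ 410 − c, so c ≥ 410 − 117 = 293.

293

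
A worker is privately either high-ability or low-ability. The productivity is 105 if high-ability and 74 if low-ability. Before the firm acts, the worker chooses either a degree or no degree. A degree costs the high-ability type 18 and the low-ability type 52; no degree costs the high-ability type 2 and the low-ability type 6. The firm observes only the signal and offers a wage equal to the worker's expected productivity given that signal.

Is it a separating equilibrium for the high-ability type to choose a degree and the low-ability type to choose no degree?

If types separate, degree earns payment 105 and no degree earns 74.
High-ability: degree gives 105 − 18 = 87; no degree gives 74 − 2 = 72. No deviation. ✓
Low-ability: no degree gives 74 − 6 = 68; degree gives 105 − 52 = 53. No deviation. ✓
Neither type gains from mimicking the other.

Yes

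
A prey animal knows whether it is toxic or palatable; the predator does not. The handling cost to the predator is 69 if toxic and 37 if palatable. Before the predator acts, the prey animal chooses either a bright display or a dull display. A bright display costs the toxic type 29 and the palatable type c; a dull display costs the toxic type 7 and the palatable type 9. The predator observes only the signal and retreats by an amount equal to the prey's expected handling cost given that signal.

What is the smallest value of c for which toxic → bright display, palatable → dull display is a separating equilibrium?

Under separation: bright display → toxic (pays 69); dull display → palatable (pays 37).
Toxic: 69 − 29 = 40 ≥ 37 − 7 = 30. Holds regardless of c. ✓
Palatable: 37 − 9 ≥ 69 − c, so c ≥ 69 − 28 = 41.

41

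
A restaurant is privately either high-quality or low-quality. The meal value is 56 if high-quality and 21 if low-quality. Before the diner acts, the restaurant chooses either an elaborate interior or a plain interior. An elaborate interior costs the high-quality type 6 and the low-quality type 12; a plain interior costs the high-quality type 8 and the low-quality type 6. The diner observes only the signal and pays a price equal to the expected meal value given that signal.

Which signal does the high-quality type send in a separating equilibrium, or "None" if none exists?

Try high-quality → elaborate interior, low-quality → plain interior:
  If types separate, elaborate interior earns payment 56 and plain interior earns 21.
  High-quality: elaborate interior gives 56 − 6 = 50; plain interior gives 21 − 8 = 13. No deviation. ✓
  Low-quality: plain interior gives 21 − 6 = 15; elaborate interior gives 56 − 12 = 44. Would deviate. ✗
Try high-quality → plain interior, low-quality → elaborate interior:
  If types separate, plain interior earns payment 56 and elaborate interior earns 21.
  High-quality: plain interior gives 56 − 8 = 48; elaborate interior gives 21 − 6 = 15. No deviation. ✓
  Low-quality: elaborate interior gives 21 − 12 = 9; plain interior gives 56 − 6 = 50. Would deviate. ✗
Neither assignment is incentive-compatible.

None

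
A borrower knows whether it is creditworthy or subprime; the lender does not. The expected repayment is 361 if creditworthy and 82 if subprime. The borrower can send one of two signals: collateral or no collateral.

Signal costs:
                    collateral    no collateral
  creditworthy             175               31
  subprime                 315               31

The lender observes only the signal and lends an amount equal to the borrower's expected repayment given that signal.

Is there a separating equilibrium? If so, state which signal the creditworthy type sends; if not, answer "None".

Try creditworthy → collateral, subprime → no collateral:
  If types separate, collateral earns payment 361 and no collateral earns 82.
  Creditworthy: collateral gives 361 − 175 = 186; no collateral gives 82 − 31 = 51. No deviation. ✓
  Subprime: no collateral gives 82 − 31 = 51; collateral gives 361 − 315 = 46. No deviation. ✓
Both hold — the creditworthy type sends collateral.

collateral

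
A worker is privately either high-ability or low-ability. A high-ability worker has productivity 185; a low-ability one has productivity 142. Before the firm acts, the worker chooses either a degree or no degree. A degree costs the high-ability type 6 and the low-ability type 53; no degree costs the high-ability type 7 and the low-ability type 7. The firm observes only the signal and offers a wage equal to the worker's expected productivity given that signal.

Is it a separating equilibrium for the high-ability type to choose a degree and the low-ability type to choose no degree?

Under separation the firm infers type exactly: degree → high-ability (pays 185), no degree → low-ability (pays 142).
High-ability: degree gives 185 − 6 = 179; no degree gives 142 − 7 = 135. No deviation. ✓
Low-ability: no degree gives 142 − 7 = 135; degree gives 185 − 53 = 132. No deviation. ✓
Neither type gains from mimicking the other.

Yes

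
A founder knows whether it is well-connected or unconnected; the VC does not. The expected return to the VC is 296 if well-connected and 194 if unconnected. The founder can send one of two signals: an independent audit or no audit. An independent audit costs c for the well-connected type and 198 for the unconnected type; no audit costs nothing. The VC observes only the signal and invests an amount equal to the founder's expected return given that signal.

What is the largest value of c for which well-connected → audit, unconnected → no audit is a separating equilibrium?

102

Under separation: audit → well-connected (pays 296); no audit → unconnected (pays 194).
Unconnected: 194 − 0 = 194 ≥ 296 − 198 = 98. Holds regardless of c. ✓
Well-connected: 296 − c ≥ 194 − 0, so c ≤ 296 − 194 = 102.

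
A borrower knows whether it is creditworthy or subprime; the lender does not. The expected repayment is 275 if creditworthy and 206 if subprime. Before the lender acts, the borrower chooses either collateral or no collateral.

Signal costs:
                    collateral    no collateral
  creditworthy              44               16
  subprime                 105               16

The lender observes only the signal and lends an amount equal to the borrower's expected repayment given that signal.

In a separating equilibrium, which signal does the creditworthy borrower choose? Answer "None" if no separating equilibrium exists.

Try creditworthy → collateral, subprime → no collateral:
  If types separate, collateral earns payment 275 and no collateral earns 206.
  Creditworthy: collateral gives 275 − 44 = 231; no collateral gives 206 − 16 = 190. No deviation. ✓
  Subprime: no collateral gives 206 − 16 = 190; collateral gives 275 − 105 = 170. No deviation. ✓
Both hold — the creditworthy type sends collateral.

collateral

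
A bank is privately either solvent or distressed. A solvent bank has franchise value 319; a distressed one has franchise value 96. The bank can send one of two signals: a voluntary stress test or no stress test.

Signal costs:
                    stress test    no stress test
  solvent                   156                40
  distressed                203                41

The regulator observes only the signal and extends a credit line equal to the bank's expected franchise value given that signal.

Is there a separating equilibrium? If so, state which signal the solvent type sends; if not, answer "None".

Try solvent → stress test, distressed → no stress test:
  If types separate, stress test earns payment 319 and no stress test earns 96.
  Solvent: stress test gives 319 − 156 = 163; no stress test gives 96 − 40 = 56. No deviation. ✓
  Distressed: no stress test gives 96 − 41 = 55; stress test gives 319 − 203 = 116. Would deviate. ✗
Try solvent → no stress test, distressed → stress test:
  If types separate, no stress test earns payment 319 and stress test earns 96.
  Solvent: no stress test gives 319 − 40 = 279; stress test gives 96 − 156 = -60. No deviation. ✓
  Distressed: stress test gives 96 − 203 = -107; no stress test gives 319 − 41 = 278. Would deviate. ✗
Neither assignment is incentive-compatible.

None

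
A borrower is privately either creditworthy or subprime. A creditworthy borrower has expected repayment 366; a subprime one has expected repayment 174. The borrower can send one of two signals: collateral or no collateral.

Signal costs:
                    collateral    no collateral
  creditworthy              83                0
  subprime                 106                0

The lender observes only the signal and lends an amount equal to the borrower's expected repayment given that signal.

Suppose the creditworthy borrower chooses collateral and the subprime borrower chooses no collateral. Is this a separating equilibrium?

No

If types separate, collateral earns payment 366 and no collateral earns 174.
Creditworthy: collateral gives 366 − 83 = 283; no collateral gives 174 − 0 = 174. No deviation. ✓
Subprime: no collateral gives 174 − 0 = 174; collateral gives 366 − 106 = 260. Would deviate. ✗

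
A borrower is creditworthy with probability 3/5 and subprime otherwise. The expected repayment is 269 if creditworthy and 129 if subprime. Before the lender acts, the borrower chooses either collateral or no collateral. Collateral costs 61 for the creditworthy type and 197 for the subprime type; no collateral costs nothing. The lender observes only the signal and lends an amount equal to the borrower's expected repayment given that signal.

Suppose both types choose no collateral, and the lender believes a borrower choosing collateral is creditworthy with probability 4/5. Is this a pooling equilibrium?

Yes

On the equilibrium path (no collateral) the lender holds the prior 3/5 and pays 3/5·269 + 2/5·129 = 213. Off-path (collateral) belief 4/5 gives 4/5·269 + 1/5·129 = 241.
Creditworthy: no collateral gives 213 − 0 = 213; collateral gives 241 − 61 = 180. Stays. ✓
Subprime: no collateral gives 213 − 0 = 213; collateral gives 241 − 197 = 44. Stays. ✓
Beliefs are Bayes-consistent on-path and both types best-respond.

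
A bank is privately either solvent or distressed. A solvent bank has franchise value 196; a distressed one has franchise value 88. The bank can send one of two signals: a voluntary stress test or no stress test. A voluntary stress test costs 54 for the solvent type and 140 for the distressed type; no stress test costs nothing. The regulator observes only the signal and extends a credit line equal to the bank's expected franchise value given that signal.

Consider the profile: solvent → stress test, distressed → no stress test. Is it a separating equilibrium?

Yes

If types separate, stress test earns payment 196 and no stress test earns 88.
Solvent: stress test gives 196 − 54 = 142; no stress test gives 88 − 0 = 88. No deviation. ✓
Distressed: no stress test gives 88 − 0 = 88; stress test gives 196 − 140 = 56. No deviation. ✓
Neither type gains from mimicking the other.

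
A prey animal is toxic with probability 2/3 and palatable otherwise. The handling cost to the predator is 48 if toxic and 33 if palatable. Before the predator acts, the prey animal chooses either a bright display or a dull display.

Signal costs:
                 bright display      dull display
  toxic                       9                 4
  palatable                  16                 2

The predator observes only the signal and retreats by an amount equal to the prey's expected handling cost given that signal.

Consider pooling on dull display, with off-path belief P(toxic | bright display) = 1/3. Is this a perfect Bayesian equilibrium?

Yes

On the equilibrium path (dull display) the predator holds the prior 2/3 and pays 2/3·48 + 1/3·33 = 43. Off-path (bright display) belief 1/3 gives 1/3·48 + 2/3·33 = 38.
Toxic: dull display gives 43 − 4 = 39; bright display gives 38 − 9 = 29. Stays. ✓
Palatable: dull display gives 43 − 2 = 41; bright display gives 38 − 16 = 22. Stays. ✓
Beliefs are Bayes-consistent on-path and both types best-respond.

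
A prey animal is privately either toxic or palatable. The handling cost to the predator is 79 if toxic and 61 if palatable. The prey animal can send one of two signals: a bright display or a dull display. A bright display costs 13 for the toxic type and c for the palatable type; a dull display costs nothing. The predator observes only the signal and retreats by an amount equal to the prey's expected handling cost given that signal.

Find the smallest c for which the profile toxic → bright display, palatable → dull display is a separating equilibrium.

Under separation: bright display → toxic (pays 79); dull display → palatable (pays 61).
Toxic: 79 − 13 = 66 ≥ 61 − 0 = 61. Holds regardless of c. ✓
Palatable: 61 − 0 ≥ 79 − c, so c ≥ 79 − 61 = 18.

18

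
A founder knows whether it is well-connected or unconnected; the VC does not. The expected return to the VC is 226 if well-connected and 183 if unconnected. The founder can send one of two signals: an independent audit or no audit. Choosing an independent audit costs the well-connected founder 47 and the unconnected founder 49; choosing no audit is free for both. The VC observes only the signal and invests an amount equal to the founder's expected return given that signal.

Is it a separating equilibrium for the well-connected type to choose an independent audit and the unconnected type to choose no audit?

If types separate, audit earns payment 226 and no audit earns 183.
Well-connected: audit gives 226 − 47 = 179; no audit gives 183 − 0 = 183. Would deviate. ✗
Unconnected: no audit gives 183 − 0 = 183; audit gives 226 − 49 = 177. No deviation. ✓

No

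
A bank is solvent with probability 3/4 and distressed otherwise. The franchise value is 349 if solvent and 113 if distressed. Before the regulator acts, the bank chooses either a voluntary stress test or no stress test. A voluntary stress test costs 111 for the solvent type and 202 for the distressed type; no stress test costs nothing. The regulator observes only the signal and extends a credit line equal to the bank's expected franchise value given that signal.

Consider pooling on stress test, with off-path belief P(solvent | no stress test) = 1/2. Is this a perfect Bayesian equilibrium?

On the equilibrium path (stress test) the regulator holds the prior 3/4 and pays 3/4·349 + 1/4·113 = 290. Off-path (no stress test) belief 1/2 gives 1/2·349 + 1/2·113 = 231.
Solvent: stress test gives 290 − 111 = 179; no stress test gives 231 − 0 = 231. Deviates. ✗
Distressed: stress test gives 290 − 202 = 88; no stress test gives 231 − 0 = 231. Deviates. ✗

No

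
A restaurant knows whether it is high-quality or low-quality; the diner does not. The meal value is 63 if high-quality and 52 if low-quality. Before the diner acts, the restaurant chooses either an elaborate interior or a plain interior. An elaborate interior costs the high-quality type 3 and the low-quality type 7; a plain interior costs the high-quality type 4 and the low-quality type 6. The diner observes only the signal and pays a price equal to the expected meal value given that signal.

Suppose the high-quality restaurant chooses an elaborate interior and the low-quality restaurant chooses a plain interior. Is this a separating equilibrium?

No

Under separation the diner infers type exactly: elaborate interior → high-quality (pays 63), plain interior → low-quality (pays 52).
High-quality: elaborate interior gives 63 − 3 = 60; plain interior gives 52 − 4 = 48. No deviation. ✓
Low-quality: plain interior gives 52 − 6 = 46; elaborate interior gives 63 − 7 = 56. Would deviate. ✗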